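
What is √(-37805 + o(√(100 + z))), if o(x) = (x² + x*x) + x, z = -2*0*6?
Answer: I*√37595 ≈ 193.89*I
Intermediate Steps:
z = 0 (z = 0*6 = 0)
o(x) = x + 2*x² (o(x) = (x² + x²) + x = 2*x² + x = x + 2*x²)
√(-37805 + o(√(100 + z))) = √(-37805 + √(100 + 0)*(1 + 2*√(100 + 0))) = √(-37805 + √100*(1 + 2*√100)) = √(-37805 + 10*(1 + 2*10)) = √(-37805 + 10*(1 + 20)) = √(-37805 + 10*21) = √(-37805 + 210) = √(-37595) = I*√37595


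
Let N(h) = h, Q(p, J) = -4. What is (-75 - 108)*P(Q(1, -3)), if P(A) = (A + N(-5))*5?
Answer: 8235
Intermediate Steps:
P(A) = -25 + 5*A (P(A) = (A - 5)*5 = (-5 + A)*5 = -25 + 5*A)
(-75 - 108)*P(Q(1, -3)) = (-75 - 108)*(-25 + 5*(-4)) = -183*(-25 - 20) = -183*(-45) = 8235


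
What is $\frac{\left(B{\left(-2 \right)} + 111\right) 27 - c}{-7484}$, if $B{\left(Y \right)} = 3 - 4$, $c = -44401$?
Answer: $- \frac{47371}{7484} \approx -6.3296$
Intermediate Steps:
$B{\left(Y \right)} = -1$
$\frac{\left(B{\left(-2 \right)} + 111\right) 27 - c}{-7484} = \frac{\left(-1 + 111\right) 27 - -44401}{-7484} = \left(110 \cdot 27 + 44401\right) \left(- \frac{1}{7484}\right) = \left(2970 + 44401\right) \left(- \frac{1}{7484}\right) = 47371 \left(- \frac{1}{7484}\right) = - \frac{47371}{7484}$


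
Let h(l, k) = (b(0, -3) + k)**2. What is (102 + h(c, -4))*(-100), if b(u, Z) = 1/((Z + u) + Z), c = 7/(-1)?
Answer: -107425/9 ≈ -11936.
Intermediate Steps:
c = -7 (c = 7*(-1) = -7)
b(u, Z) = 1/(u + 2*Z)
h(l, k) = (-1/6 + k)**2 (h(l, k) = (1/(0 + 2*(-3)) + k)**2 = (1/(0 - 6) + k)**2 = (1/(-6) + k)**2 = (-1/6 + k)**2)
(102 + h(c, -4))*(-100) = (102 + (-1 + 6*(-4))**2/36)*(-100) = (102 + (-1 - 24)**2/36)*(-100) = (102 + (1/36)*(-25)**2)*(-100) = (102 + (1/36)*625)*(-100) = (102 + 625/36)*(-100) = (4297/36)*(-100) = -107425/9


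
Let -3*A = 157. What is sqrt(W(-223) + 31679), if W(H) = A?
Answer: 4*sqrt(17790)/3 ≈ 177.84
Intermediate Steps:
A = -157/3 (A = -1/3*157 = -157/3 ≈ -52.333)
W(H) = -157/3
sqrt(W(-223) + 31679) = sqrt(-157/3 + 31679) = sqrt(94880/3) = 4*sqrt(17790)/3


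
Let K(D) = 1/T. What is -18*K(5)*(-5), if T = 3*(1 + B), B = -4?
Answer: -10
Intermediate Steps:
T = -9 (T = 3*(1 - 4) = 3*(-3) = -9)
K(D) = -⅑ (K(D) = 1/(-9) = -⅑)
-18*K(5)*(-5) = -18*(-⅑)*(-5) = 2*(-5) = -10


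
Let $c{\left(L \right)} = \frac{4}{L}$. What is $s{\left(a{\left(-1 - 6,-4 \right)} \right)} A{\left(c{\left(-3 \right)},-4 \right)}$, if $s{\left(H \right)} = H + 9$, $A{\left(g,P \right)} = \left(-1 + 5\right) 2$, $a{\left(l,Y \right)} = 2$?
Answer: $88$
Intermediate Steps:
$A{\left(g,P \right)} = 8$ ($A{\left(g,P \right)} = 4 \cdot 2 = 8$)
$s{\left(H \right)} = 9 + H$
$s{\left(a{\left(-1 - 6,-4 \right)} \right)} A{\left(c{\left(-3 \right)},-4 \right)} = \left(9 + 2\right) 8 = 11 \cdot 8 = 88$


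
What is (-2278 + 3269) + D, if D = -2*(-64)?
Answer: 1119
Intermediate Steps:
D = 128
(-2278 + 3269) + D = (-2278 + 3269) + 128 = 991 + 128 = 1119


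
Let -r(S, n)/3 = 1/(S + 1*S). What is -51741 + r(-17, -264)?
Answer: -1759191/34 ≈ -51741.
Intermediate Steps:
r(S, n) = -3/(2*S) (r(S, n) = -3/(S + 1*S) = -3/(S + S) = -3*1/(2*S) = -3/(2*S))
-51741 + r(-17, -264) = -51741 - 3/2/(-17) = -51741 - 3/2*(-1/17) = -51741 + 3/34 = -1759191/34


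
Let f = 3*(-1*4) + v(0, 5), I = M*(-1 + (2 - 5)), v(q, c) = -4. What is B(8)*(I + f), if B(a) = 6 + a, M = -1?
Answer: -168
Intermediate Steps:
I = 4 (I = -(-1 + (2 - 5)) = -(-1 - 3) = -1*(-4) = 4)
f = -16 (f = 3*(-1*4) - 4 = 3*(-4) - 4 = -12 - 4 = -16)
B(8)*(I + f) = (6 + 8)*(4 - 16) = 14*(-12) = -168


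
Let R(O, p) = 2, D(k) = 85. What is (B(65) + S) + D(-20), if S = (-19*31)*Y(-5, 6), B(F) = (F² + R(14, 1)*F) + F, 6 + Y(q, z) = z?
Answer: 4505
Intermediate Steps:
Y(q, z) = -6 + z
B(F) = F² + 3*F (B(F) = (F² + 2*F) + F = F² + 3*F)
S = 0 (S = (-19*31)*(-6 + 6) = -589*0 = 0)
(B(65) + S) + D(-20) = (65*(3 + 65) + 0) + 85 = (65*68 + 0) + 85 = (4420 + 0) + 85 = 4420 + 85 = 4505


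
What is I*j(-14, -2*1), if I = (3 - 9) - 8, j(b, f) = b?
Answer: 196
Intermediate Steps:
I = -14 (I = -6 - 8 = -14)
I*j(-14, -2*1) = -14*(-14) = 196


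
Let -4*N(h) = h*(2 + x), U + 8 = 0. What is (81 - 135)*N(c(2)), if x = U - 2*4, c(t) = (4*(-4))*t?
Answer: 6048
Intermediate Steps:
U = -8 (U = -8 + 0 = -8)
c(t) = -16*t
x = -16 (x = -8 - 2*4 = -8 - 8 = -16)
N(h) = 7*h/2 (N(h) = -h*(2 - 16)/4 = -h*(-14)/4 = -(-7)*h/2 = 7*h/2)
(81 - 135)*N(c(2)) = (81 - 135)*(7*(-16*2)/2) = -189*(-32) = -54*(-112) = 6048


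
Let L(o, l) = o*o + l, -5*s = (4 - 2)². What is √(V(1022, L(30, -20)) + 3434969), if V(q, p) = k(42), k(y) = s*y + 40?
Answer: √85874385/5 ≈ 1853.4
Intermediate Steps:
s = -⅘ (s = -(4 - 2)²/5 = -⅕*2² = -⅕*4 = -⅘ ≈ -0.80000)
L(o, l) = l + o² (L(o, l) = o² + l = l + o²)
k(y) = 40 - 4*y/5 (k(y) = -4*y/5 + 40 = 40 - 4*y/5)
V(q, p) = 32/5 (V(q, p) = 40 - ⅘*42 = 40 - 168/5 = 32/5)
√(V(1022, L(30, -20)) + 3434969) = √(32/5 + 3434969) = √(17174877/5) = √85874385/5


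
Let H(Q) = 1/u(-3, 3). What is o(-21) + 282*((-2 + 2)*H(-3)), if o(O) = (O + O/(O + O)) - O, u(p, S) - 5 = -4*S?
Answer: ½ ≈ 0.50000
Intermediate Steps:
u(p, S) = 5 - 4*S
H(Q) = -⅐ (H(Q) = 1/(5 - 4*3) = 1/(5 - 12) = 1/(-7) = -⅐)
o(O) = ½ (o(O) = (O + O/((2*O))) - O = (O + O*(1/(2*O))) - O = (O + ½) - O = (½ + O) - O = ½)
o(-21) + 282*((-2 + 2)*H(-3)) = ½ + 282*((-2 + 2)*(-⅐)) = ½ + 282*(0*(-⅐)) = ½ + 282*0 = ½ + 0 = ½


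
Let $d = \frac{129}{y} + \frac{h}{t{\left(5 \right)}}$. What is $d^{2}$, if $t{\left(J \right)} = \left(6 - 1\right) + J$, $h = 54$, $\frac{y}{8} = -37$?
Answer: $\frac{53978409}{2190400} \approx 24.643$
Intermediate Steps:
$y = -296$ ($y = 8 \left(-37\right) = -296$)
$t{\left(J \right)} = 5 + J$
$d = \frac{7347}{1480}$ ($d = \frac{129}{-296} + \frac{54}{5 + 5} = 129 \left(- \frac{1}{296}\right) + \frac{54}{10} = - \frac{129}{296} + 54 \cdot \frac{1}{10} = - \frac{129}{296} + \frac{27}{5} = \frac{7347}{1480} \approx 4.9642$)
$d^{2} = \left(\frac{7347}{1480}\right)^{2} = \frac{53978409}{2190400}$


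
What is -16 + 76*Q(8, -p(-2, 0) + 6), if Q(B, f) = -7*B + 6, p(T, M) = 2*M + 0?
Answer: -3816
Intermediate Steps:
p(T, M) = 2*M
Q(B, f) = 6 - 7*B
-16 + 76*Q(8, -p(-2, 0) + 6) = -16 + 76*(6 - 7*8) = -16 + 76*(6 - 56) = -16 + 76*(-50) = -16 - 3800 = -3816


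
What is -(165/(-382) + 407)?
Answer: -155309/382 ≈ -406.57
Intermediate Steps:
-(165/(-382) + 407) = -(165*(-1/382) + 407) = -(-165/382 + 407) = -1*155309/382 = -155309/382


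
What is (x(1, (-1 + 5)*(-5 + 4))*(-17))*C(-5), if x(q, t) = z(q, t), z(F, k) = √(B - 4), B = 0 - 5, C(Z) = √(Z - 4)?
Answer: 153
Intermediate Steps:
C(Z) = √(-4 + Z)
B = -5
z(F, k) = 3*I (z(F, k) = √(-5 - 4) = √(-9) = 3*I)
x(q, t) = 3*I
(x(1, (-1 + 5)*(-5 + 4))*(-17))*C(-5) = ((3*I)*(-17))*√(-4 - 5) = (-51*I)*√(-9) = (-51*I)*(3*I) = 153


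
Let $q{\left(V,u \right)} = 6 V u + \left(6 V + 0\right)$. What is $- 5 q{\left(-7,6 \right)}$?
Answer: $1470$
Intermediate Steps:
$q{\left(V,u \right)} = 6 V + 6 V u$ ($q{\left(V,u \right)} = 6 V u + 6 V = 6 V + 6 V u$)
$- 5 q{\left(-7,6 \right)} = - 5 \cdot 6 \left(-7\right) \left(1 + 6\right) = - 5 \cdot 6 \left(-7\right) 7 = \left(-5\right) \left(-294\right) = 1470$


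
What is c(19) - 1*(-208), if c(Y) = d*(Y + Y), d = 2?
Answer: 284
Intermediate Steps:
c(Y) = 4*Y (c(Y) = 2*(Y + Y) = 2*(2*Y) = 4*Y)
c(19) - 1*(-208) = 4*19 - 1*(-208) = 76 + 208 = 284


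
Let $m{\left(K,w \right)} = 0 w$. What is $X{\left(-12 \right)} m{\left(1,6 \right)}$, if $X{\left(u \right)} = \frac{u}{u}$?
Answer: $0$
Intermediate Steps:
$X{\left(u \right)} = 1$
$m{\left(K,w \right)} = 0$
$X{\left(-12 \right)} m{\left(1,6 \right)} = 1 \cdot 0 = 0$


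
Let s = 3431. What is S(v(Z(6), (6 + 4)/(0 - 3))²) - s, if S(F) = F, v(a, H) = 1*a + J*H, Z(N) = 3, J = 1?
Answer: -30878/9 ≈ -3430.9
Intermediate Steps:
v(a, H) = H + a (v(a, H) = 1*a + 1*H = a + H = H + a)
S(v(Z(6), (6 + 4)/(0 - 3))²) - s = ((6 + 4)/(0 - 3) + 3)² - 1*3431 = (10/(-3) + 3)² - 3431 = (10*(-⅓) + 3)² - 3431 = (-10/3 + 3)² - 3431 = (-⅓)² - 3431 = ⅑ - 3431 = -30878/9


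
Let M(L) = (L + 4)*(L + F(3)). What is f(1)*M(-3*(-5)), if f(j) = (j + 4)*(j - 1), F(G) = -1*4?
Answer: 0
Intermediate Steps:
F(G) = -4
M(L) = (-4 + L)*(4 + L) (M(L) = (L + 4)*(L - 4) = (4 + L)*(-4 + L) = (-4 + L)*(4 + L))
f(j) = (-1 + j)*(4 + j) (f(j) = (4 + j)*(-1 + j) = (-1 + j)*(4 + j))
f(1)*M(-3*(-5)) = (-4 + 1**2 + 3*1)*(-16 + (-3*(-5))**2) = (-4 + 1 + 3)*(-16 + 15**2) = 0*(-16 + 225) = 0*209 = 0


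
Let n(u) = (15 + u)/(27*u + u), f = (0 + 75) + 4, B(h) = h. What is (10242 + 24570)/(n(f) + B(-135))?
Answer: -38502072/149263 ≈ -257.95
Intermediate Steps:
f = 79 (f = 75 + 4 = 79)
n(u) = (15 + u)/(28*u) (n(u) = (15 + u)/((28*u)) = (15 + u)*(1/(28*u)) = (15 + u)/(28*u))
(10242 + 24570)/(n(f) + B(-135)) = (10242 + 24570)/((1/28)*(15 + 79)/79 - 135) = 34812/((1/28)*(1/79)*94 - 135) = 34812/(47/1106 - 135) = 34812/(-149263/1106) = 34812*(-1106/149263) = -38502072/149263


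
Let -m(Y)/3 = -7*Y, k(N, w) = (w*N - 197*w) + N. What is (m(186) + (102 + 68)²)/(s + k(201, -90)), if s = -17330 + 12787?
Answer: -16403/2351 ≈ -6.9770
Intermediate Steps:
k(N, w) = N - 197*w + N*w (k(N, w) = (N*w - 197*w) + N = (-197*w + N*w) + N = N - 197*w + N*w)
m(Y) = 21*Y (m(Y) = -(-21)*Y = 21*Y)
s = -4543
(m(186) + (102 + 68)²)/(s + k(201, -90)) = (21*186 + (102 + 68)²)/(-4543 + (201 - 197*(-90) + 201*(-90))) = (3906 + 170²)/(-4543 + (201 + 17730 - 18090)) = (3906 + 28900)/(-4543 - 159) = 32806/(-4702) = 32806*(-1/4702) = -16403/2351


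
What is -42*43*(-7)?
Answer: 12642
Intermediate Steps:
-42*43*(-7) = -1806*(-7) = -1*(-12642) = 12642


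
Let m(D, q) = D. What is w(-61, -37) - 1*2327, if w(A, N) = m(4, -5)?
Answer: -2323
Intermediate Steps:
w(A, N) = 4
w(-61, -37) - 1*2327 = 4 - 1*2327 = 4 - 2327 = -2323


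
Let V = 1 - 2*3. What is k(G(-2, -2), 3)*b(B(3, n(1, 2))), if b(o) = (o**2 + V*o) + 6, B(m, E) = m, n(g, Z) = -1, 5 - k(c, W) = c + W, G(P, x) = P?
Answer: 0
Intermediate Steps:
V = -5 (V = 1 - 6 = -5)
k(c, W) = 5 - W - c (k(c, W) = 5 - (c + W) = 5 - (W + c) = 5 + (-W - c) = 5 - W - c)
b(o) = 6 + o**2 - 5*o (b(o) = (o**2 - 5*o) + 6 = 6 + o**2 - 5*o)
k(G(-2, -2), 3)*b(B(3, n(1, 2))) = (5 - 1*3 - 1*(-2))*(6 + 3**2 - 5*3) = (5 - 3 + 2)*(6 + 9 - 15) = 4*0 = 0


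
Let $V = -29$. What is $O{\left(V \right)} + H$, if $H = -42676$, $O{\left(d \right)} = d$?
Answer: $-42705$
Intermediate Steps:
$O{\left(V \right)} + H = -29 - 42676 = -42705$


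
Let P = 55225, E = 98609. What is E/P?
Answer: 98609/55225 ≈ 1.7856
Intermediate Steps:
E/P = 98609/55225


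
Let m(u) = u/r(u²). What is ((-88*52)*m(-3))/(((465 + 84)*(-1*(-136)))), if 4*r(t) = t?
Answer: 2288/27999 ≈ 0.081717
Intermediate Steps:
r(t) = t/4
m(u) = 4/u (m(u) = u/((u²/4)) = u*(4/u²) = 4/u)
((-88*52)*m(-3))/(((465 + 84)*(-1*(-136)))) = ((-88*52)*(4/(-3)))/(((465 + 84)*(-1*(-136)))) = (-18304*(-1)/3)/((549*136)) = -4576*(-4/3)/74664 = (18304/3)*(1/74664) = 2288/27999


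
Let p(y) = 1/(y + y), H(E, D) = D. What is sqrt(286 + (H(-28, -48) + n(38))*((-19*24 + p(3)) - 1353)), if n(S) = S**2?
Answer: 2*I*sqrt(5680902)/3 ≈ 1589.0*I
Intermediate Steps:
p(y) = 1/(2*y)
sqrt(286 + (H(-28, -48) + n(38))*((-19*24 + p(3)) - 1353)) = sqrt(286 + (-48 + 38**2)*((-19*24 + (1/2)/3) - 1353)) = sqrt(286 + (-48 + 1444)*((-456 + (1/2)*(1/3)) - 1353)) = sqrt(286 + 1396*((-456 + 1/6) - 1353)) = sqrt(286 + 1396*(-2735/6 - 1353)) = sqrt(286 + 1396*(-10853/6)) = sqrt(286 - 7575394/3) = sqrt(-7574536/3) = 2*I*sqrt(5680902)/3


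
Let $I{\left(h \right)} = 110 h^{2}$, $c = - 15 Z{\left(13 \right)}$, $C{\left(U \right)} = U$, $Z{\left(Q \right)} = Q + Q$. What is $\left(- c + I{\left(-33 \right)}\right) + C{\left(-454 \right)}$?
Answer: $119726$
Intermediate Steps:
$Z{\left(Q \right)} = 2 Q$
$c = -390$ ($c = - 15 \cdot 2 \cdot 13 = \left(-15\right) 26 = -390$)
$\left(- c + I{\left(-33 \right)}\right) + C{\left(-454 \right)} = \left(\left(-1\right) \left(-390\right) + 110 \left(-33\right)^{2}\right) - 454 = \left(390 + 110 \cdot 1089\right) - 454 = \left(390 + 119790\right) - 454 = 120180 - 454 = 119726$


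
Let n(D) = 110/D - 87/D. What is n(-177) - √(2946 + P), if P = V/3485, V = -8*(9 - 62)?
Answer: -23/177 - √35781310490/3485 ≈ -54.408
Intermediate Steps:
n(D) = 23/D
V = 424 (V = -8*(-53) = 424)
P = 424/3485 ≈ 0.12166
n(-177) - √(2946 + P) = 23/(-177) - √(2946 + 424/3485) = 23*(-1/177) - √(10267234/3485) = -23/177 - √35781310490/3485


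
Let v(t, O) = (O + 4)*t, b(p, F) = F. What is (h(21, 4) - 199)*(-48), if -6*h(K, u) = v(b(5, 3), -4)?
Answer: 9552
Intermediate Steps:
v(t, O) = t*(4 + O) (v(t, O) = (4 + O)*t = t*(4 + O))
h(K, u) = 0 (h(K, u) = -(4 - 4)/2 = -0/2 = -1/6*0 = 0)
(h(21, 4) - 199)*(-48) = (0 - 199)*(-48) = -199*(-48) = 9552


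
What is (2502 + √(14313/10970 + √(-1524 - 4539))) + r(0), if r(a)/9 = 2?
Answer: 2520 + √(157013610 + 120340900*I*√6063)/10970 ≈ 2526.3 + 6.1875*I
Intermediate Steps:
r(a) = 18 (r(a) = 9*2 = 18)
(2502 + √(14313/10970 + √(-1524 - 4539))) + r(0) = (2502 + √(14313/10970 + √(-1524 - 4539))) + 18 = (2502 + √(14313*(1/10970) + √(-6063))) + 18 = (2502 + √(14313/10970 + I*√6063)) + 18 = 2520 + √(14313/10970 + I*√6063)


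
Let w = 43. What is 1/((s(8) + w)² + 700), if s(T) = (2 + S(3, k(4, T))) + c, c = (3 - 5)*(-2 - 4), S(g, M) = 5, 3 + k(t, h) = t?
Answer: 1/4544 ≈ 0.00022007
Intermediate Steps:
k(t, h) = -3 + t
c = 12 (c = -2*(-6) = 12)
s(T) = 19 (s(T) = (2 + 5) + 12 = 7 + 12 = 19)
1/((s(8) + w)² + 700) = 1/((19 + 43)² + 700) = 1/(62² + 700) = 1/(3844 + 700) = 1/4544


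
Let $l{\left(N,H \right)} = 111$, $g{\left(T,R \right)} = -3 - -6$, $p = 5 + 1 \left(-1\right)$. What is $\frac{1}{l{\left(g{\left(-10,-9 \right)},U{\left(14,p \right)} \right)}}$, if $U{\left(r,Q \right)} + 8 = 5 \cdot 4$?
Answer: $\frac{1}{111} \approx 0.009009$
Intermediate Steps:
$p = 4$ ($p = 5 - 1 = 4$)
$U{\left(r,Q \right)} = 12$ ($U{\left(r,Q \right)} = -8 + 5 \cdot 4 = -8 + 20 = 12$)
$g{\left(T,R \right)} = 3$ ($g{\left(T,R \right)} = -3 + 6 = 3$)
$\frac{1}{l{\left(g{\left(-10,-9 \right)},U{\left(14,p \right)} \right)}} = \frac{1}{111}$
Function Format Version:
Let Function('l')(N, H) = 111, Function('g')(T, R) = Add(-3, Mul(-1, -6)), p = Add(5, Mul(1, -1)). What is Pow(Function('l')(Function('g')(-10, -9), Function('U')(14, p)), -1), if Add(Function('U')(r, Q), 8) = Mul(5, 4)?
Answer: Rational(1, 111) ≈ 0.0090090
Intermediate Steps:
p = 4 (p = Add(5, -1) = 4)
Function('U')(r, Q) = 12 (Function('U')(r, Q) = Add(-8, Mul(5, 4)) = Add(-8, 20) = 12)
Function('g')(T, R) = 3 (Function('g')(T, R) = Add(-3, 6) = 3)
Pow(Function('l')(Function('g')(-10, -9), Function('U')(14, p)), -1) = Pow(111, -1) = Rational(1, 111)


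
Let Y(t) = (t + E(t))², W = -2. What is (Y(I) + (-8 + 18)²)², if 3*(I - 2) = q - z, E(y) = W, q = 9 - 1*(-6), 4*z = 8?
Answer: 1142761/81 ≈ 14108.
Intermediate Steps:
z = 2 (z = (¼)*8 = 2)
q = 15 (q = 9 + 6 = 15)
E(y) = -2
I = 19/3 (I = 2 + (15 - 1*2)/3 = 2 + (15 - 2)/3 = 2 + (⅓)*13 = 2 + 13/3 = 19/3 ≈ 6.3333)
Y(t) = (-2 + t)² (Y(t) = (t - 2)² = (-2 + t)²)
(Y(I) + (-8 + 18)²)² = ((-2 + 19/3)² + (-8 + 18)²)² = ((13/3)² + 10²)² = (169/9 + 100)² = (1069/9)² = 1142761/81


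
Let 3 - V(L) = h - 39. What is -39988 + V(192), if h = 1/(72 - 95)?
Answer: -918757/23 ≈ -39946.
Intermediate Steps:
h = -1/23 (h = 1/(-23) = -1/23 ≈ -0.043478)
V(L) = 967/23 (V(L) = 3 - (-1/23 - 39) = 3 - 1*(-898/23) = 3 + 898/23 = 967/23)
-39988 + V(192) = -39988 + 967/23 = -918757/23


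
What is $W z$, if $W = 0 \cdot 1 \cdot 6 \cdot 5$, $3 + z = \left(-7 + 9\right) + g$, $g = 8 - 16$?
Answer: $0$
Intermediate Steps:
$g = -8$
$z = -9$ ($z = -3 + \left(\left(-7 + 9\right) - 8\right) = -3 + \left(2 - 8\right) = -3 - 6 = -9$)
$W = 0$ ($W = 0 \cdot 6 \cdot 5 = 0 \cdot 5 = 0$)
$W z = 0 \left(-9\right) = 0$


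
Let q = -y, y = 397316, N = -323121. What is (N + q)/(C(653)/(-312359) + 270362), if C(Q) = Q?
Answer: -225034980883/84450003305 ≈ -2.6647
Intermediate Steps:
q = -397316 (q = -1*397316 = -397316)
(N + q)/(C(653)/(-312359) + 270362) = (-323121 - 397316)/(653/(-312359) + 270362) = -720437/(653*(-1/312359) + 270362) = -720437/(-653/312359 + 270362) = -720437/84450003305/312359 = -720437*312359/84450003305 = -225034980883/84450003305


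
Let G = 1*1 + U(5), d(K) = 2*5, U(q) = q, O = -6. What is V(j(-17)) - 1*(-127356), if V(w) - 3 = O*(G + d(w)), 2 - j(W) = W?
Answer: 127263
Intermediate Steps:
d(K) = 10
j(W) = 2 - W
G = 6 (G = 1*1 + 5 = 1 + 5 = 6)
V(w) = -93 (V(w) = 3 - 6*(6 + 10) = 3 - 6*16 = 3 - 96 = -93)
V(j(-17)) - 1*(-127356) = -93 - 1*(-127356) = -93 + 127356 = 127263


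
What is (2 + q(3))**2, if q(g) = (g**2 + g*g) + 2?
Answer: 484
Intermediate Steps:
q(g) = 2 + 2*g**2 (q(g) = (g**2 + g**2) + 2 = 2*g**2 + 2 = 2 + 2*g**2)
(2 + q(3))**2 = (2 + (2 + 2*3**2))**2 = (2 + (2 + 2*9))**2 = (2 + (2 + 18))**2 = (2 + 20)**2 = 22**2 = 484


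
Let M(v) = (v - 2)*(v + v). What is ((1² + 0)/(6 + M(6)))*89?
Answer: 89/54 ≈ 1.6481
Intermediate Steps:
M(v) = 2*v*(-2 + v) (M(v) = (-2 + v)*(2*v) = 2*v*(-2 + v))
((1² + 0)/(6 + M(6)))*89 = ((1² + 0)/(6 + 2*6*(-2 + 6)))*89 = ((1 + 0)/(6 + 2*6*4))*89 = (1/(6 + 48))*89 = (1/54)*89 = 89/54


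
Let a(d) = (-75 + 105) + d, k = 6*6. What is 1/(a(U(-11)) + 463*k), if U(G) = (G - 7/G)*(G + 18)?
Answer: 11/182880 ≈ 6.0149e-5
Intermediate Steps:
k = 36
U(G) = (18 + G)*(G - 7/G) (U(G) = (G - 7/G)*(18 + G) = (18 + G)*(G - 7/G))
a(d) = 30 + d
1/(a(U(-11)) + 463*k) = 1/((30 + (-7 + (-11)² - 126/(-11) + 18*(-11))) + 463*36) = 1/((30 + (-7 + 121 - 126*(-1/11) - 198)) + 16668) = 1/((30 + (-7 + 121 + 126/11 - 198)) + 16668) = 1/((30 - 798/11) + 16668) = 1/(-468/11 + 16668) = 1/(182880/11) = 11/182880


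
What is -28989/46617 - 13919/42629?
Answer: -628211368/662412031 ≈ -0.94837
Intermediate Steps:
-28989/46617 - 13919/42629 = -28989*1/46617 - 13919*1/42629 = -9663/15539 - 13919/42629 = -628211368/662412031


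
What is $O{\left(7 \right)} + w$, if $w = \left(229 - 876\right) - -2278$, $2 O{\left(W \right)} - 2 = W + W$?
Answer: $1639$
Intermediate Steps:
$O{\left(W \right)} = 1 + W$ ($O{\left(W \right)} = 1 + \frac{W + W}{2} = 1 + \frac{2 W}{2} = 1 + W$)
$w = 1631$ ($w = -647 + 2278 = 1631$)
$O{\left(7 \right)} + w = \left(1 + 7\right) + 1631 = 8 + 1631 = 1639$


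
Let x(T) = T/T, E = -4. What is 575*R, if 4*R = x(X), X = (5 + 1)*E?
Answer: 575/4 ≈ 143.75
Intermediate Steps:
X = -24 (X = (5 + 1)*(-4) = 6*(-4) = -24)
x(T) = 1
R = ¼ (R = (¼)*1 = ¼ ≈ 0.25000)
575*R = 575*(¼) = 575/4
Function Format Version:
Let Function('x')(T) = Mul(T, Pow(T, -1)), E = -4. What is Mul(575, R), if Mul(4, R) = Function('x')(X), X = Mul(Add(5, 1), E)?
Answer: Rational(575, 4) ≈ 143.75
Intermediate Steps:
X = -24 (X = Mul(Add(5, 1), -4) = Mul(6, -4) = -24)
Function('x')(T) = 1
R = Rational(1, 4) (R = Mul(Rational(1, 4), 1) = Rational(1, 4) ≈ 0.25000)
Mul(575, R) = Mul(575, Rational(1, 4)) = Rational(575, 4)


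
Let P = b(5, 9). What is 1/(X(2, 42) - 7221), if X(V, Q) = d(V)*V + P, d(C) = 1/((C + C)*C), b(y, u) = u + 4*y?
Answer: -4/28767 ≈ -0.00013905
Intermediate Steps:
P = 29 (P = 9 + 4*5 = 9 + 20 = 29)
d(C) = 1/(2*C**2) (d(C) = 1/(((2*C))*C) = (1/(2*C))/C = 1/(2*C**2))
X(V, Q) = 29 + 1/(2*V) (X(V, Q) = (1/(2*V**2))*V + 29 = 1/(2*V) + 29 = 29 + 1/(2*V))
1/(X(2, 42) - 7221) = 1/((29 + (1/2)/2) - 7221) = 1/((29 + (1/2)*(1/2)) - 7221) = 1/((29 + 1/4) - 7221) = 1/(117/4 - 7221) = 1/(-28767/4) = -4/28767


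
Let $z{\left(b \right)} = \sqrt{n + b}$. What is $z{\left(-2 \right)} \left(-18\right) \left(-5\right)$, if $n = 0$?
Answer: $90 i \sqrt{2} \approx 127.28 i$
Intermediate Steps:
$z{\left(b \right)} = \sqrt{b}$ ($z{\left(b \right)} = \sqrt{0 + b} = \sqrt{b}$)
$z{\left(-2 \right)} \left(-18\right) \left(-5\right) = \sqrt{-2} \left(-18\right) \left(-5\right) = i \sqrt{2} \left(-18\right) \left(-5\right) = - 18 i \sqrt{2} \left(-5\right) = 90 i \sqrt{2}$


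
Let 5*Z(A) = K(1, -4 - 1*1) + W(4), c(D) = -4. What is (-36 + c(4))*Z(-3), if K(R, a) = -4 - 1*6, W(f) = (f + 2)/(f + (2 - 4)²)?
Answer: 74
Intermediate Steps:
W(f) = (2 + f)/(4 + f) (W(f) = (2 + f)/(f + (-2)²) = (2 + f)/(f + 4) = (2 + f)/(4 + f))
K(R, a) = -10 (K(R, a) = -4 - 6 = -10)
Z(A) = -37/20 (Z(A) = (-10 + (2 + 4)/(4 + 4))/5 = (-10 + 6/8)/5 = (-10 + (⅛)*6)/5 = (-10 + ¾)/5 = (⅕)*(-37/4) = -37/20)
(-36 + c(4))*Z(-3) = (-36 - 4)*(-37/20) = -40*(-37/20) = 74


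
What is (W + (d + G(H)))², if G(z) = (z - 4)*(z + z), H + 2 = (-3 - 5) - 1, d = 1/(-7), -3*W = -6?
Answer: 5396329/49 ≈ 1.1013e+5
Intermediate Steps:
W = 2 (W = -⅓*(-6) = 2)
d = -⅐ ≈ -0.14286
H = -11 (H = -2 + ((-3 - 5) - 1) = -2 + (-8 - 1) = -2 - 9 = -11)
G(z) = 2*z*(-4 + z) (G(z) = (-4 + z)*(2*z) = 2*z*(-4 + z))
(W + (d + G(H)))² = (2 + (-⅐ + 2*(-11)*(-4 - 11)))² = (2 + (-⅐ + 2*(-11)*(-15)))² = (2 + (-⅐ + 330))² = (2 + 2309/7)² = (2323/7)² = 5396329/49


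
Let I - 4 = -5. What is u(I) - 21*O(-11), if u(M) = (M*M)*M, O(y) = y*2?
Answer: 461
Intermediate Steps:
I = -1 (I = 4 - 5 = -1)
O(y) = 2*y
u(M) = M**3 (u(M) = M**2*M = M**3)
u(I) - 21*O(-11) = (-1)**3 - 42*(-11) = -1 - 21*(-22) = -1 + 462 = 461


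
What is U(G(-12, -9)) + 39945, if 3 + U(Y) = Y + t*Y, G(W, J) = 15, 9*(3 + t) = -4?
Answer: 119716/3 ≈ 39905.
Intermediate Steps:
t = -31/9 (t = -3 + (1/9)*(-4) = -3 - 4/9 = -31/9 ≈ -3.4444)
U(Y) = -3 - 22*Y/9 (U(Y) = -3 + (Y - 31*Y/9) = -3 - 22*Y/9)
U(G(-12, -9)) + 39945 = (-3 - 22/9*15) + 39945 = (-3 - 110/3) + 39945 = -119/3 + 39945 = 119716/3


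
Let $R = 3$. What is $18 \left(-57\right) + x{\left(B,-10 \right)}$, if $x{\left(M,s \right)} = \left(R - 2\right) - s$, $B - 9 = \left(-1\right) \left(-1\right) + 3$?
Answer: $-1015$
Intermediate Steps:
$B = 13$ ($B = 9 + \left(\left(-1\right) \left(-1\right) + 3\right) = 9 + \left(1 + 3\right) = 9 + 4 = 13$)
$x{\left(M,s \right)} = 1 - s$ ($x{\left(M,s \right)} = \left(3 - 2\right) - s = 1 - s$)
$18 \left(-57\right) + x{\left(B,-10 \right)} = 18 \left(-57\right) + \left(1 - -10\right) = -1026 + \left(1 + 10\right) = -1026 + 11 = -1015$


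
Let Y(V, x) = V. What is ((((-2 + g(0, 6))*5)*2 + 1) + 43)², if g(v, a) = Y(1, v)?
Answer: 1156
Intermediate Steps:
g(v, a) = 1
((((-2 + g(0, 6))*5)*2 + 1) + 43)² = ((((-2 + 1)*5)*2 + 1) + 43)² = ((-1*5*2 + 1) + 43)² = ((-5*2 + 1) + 43)² = ((-10 + 1) + 43)² = (-9 + 43)² = 34² = 1156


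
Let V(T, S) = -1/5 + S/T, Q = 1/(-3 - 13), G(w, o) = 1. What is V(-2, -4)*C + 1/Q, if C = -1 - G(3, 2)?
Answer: -98/5 ≈ -19.600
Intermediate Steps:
Q = -1/16 (Q = 1/(-16) = -1/16 ≈ -0.062500)
C = -2 (C = -1 - 1*1 = -1 - 1 = -2)
V(T, S) = -⅕ + S/T (V(T, S) = -1*⅕ + S/T = -⅕ + S/T)
V(-2, -4)*C + 1/Q = ((-4 - ⅕*(-2))/(-2))*(-2) + 1/(-1/16) = -(-4 + ⅖)/2*(-2) + 1*(-16) = -½*(-18/5)*(-2) - 16 = (9/5)*(-2) - 16 = -18/5 - 16 = -98/5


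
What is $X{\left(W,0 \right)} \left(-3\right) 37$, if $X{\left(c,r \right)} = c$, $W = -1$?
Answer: $111$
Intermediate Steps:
$X{\left(W,0 \right)} \left(-3\right) 37 = \left(-1\right) \left(-3\right) 37 = 3 \cdot 37 = 111$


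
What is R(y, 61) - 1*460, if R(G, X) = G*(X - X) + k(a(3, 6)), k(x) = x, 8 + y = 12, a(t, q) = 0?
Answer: -460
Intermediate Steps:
y = 4 (y = -8 + 12 = 4)
R(G, X) = 0 (R(G, X) = G*(X - X) + 0 = G*0 + 0 = 0 + 0 = 0)
R(y, 61) - 1*460 = 0 - 1*460 = 0 - 460 = -460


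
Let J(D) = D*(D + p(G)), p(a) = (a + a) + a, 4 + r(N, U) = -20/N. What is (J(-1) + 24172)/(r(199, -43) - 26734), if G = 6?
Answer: -4806845/5320882 ≈ -0.90339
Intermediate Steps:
r(N, U) = -4 - 20/N
p(a) = 3*a (p(a) = 2*a + a = 3*a)
J(D) = D*(18 + D) (J(D) = D*(D + 3*6) = D*(D + 18) = D*(18 + D))
(J(-1) + 24172)/(r(199, -43) - 26734) = (-(18 - 1) + 24172)/((-4 - 20/199) - 26734) = (-1*17 + 24172)/((-4 - 20*1/199) - 26734) = (-17 + 24172)/((-4 - 20/199) - 26734) = 24155/(-816/199 - 26734) = 24155/(-5320882/199) = 24155*(-199/5320882) = -4806845/5320882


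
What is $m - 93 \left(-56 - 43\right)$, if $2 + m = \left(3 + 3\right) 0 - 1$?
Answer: $9204$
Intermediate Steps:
$m = -3$ ($m = -2 - \left(1 - \left(3 + 3\right) 0\right) = -2 + \left(6 \cdot 0 - 1\right) = -2 + \left(0 - 1\right) = -2 - 1 = -3$)
$m - 93 \left(-56 - 43\right) = -3 - 93 \left(-56 - 43\right) = -3 - -9207 = -3 + 9207 = 9204$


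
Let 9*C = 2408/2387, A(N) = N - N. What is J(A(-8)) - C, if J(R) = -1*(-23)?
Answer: 70243/3069 ≈ 22.888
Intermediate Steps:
A(N) = 0
J(R) = 23
C = 344/3069 (C = (2408/2387)/9 = (2408*(1/2387))/9 = (⅑)*(344/341) = 344/3069 ≈ 0.11209)
J(A(-8)) - C = 23 - 1*344/3069 = 23 - 344/3069 = 70243/3069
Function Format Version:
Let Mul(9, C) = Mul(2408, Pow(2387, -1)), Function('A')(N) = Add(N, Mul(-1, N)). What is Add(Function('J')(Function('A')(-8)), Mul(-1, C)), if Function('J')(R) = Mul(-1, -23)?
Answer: Rational(70243, 3069) ≈ 22.888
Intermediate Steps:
Function('A')(N) = 0
Function('J')(R) = 23
C = Rational(344, 3069) (C = Mul(Rational(1, 9), Mul(2408, Pow(2387, -1))) = Mul(Rational(1, 9), Mul(2408, Rational(1, 2387))) = Mul(Rational(1, 9), Rational(344, 341)) = Rational(344, 3069) ≈ 0.11209)
Add(Function('J')(Function('A')(-8)), Mul(-1, C)) = Add(23, Mul(-1, Rational(344, 3069))) = Add(23, Rational(-344, 3069)) = Rational(70243, 3069)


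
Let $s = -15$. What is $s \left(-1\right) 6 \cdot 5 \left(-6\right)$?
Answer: $-2700$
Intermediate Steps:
$s \left(-1\right) 6 \cdot 5 \left(-6\right) = - 15 \left(-1\right) 6 \cdot 5 \left(-6\right) = - 15 \left(\left(-6\right) 5\right) \left(-6\right) = \left(-15\right) \left(-30\right) \left(-6\right) = 450 \left(-6\right) = -2700$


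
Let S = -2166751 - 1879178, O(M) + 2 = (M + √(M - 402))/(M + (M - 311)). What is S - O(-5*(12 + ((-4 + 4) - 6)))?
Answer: -1501038947/371 + 12*I*√3/371 ≈ -4.0459e+6 + 0.056023*I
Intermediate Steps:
O(M) = -2 + (M + √(-402 + M))/(-311 + 2*M) (O(M) = -2 + (M + √(M - 402))/(M + (M - 311)) = -2 + (M + √(-402 + M))/(M + (-311 + M)) = -2 + (M + √(-402 + M))/(-311 + 2*M))
S = -4045929
S - O(-5*(12 + ((-4 + 4) - 6))) = -4045929 - (622 + √(-402 - 5*(12 + ((-4 + 4) - 6))) - (-15)*(12 + ((-4 + 4) - 6)))/(-311 + 2*(-5*(12 + ((-4 + 4) - 6)))) = -4045929 - (622 + √(-402 - 5*(12 + (0 - 6))) - (-15)*(12 + (0 - 6)))/(-311 + 2*(-5*(12 + (0 - 6)))) = -4045929 - (622 + √(-402 - 5*(12 - 6)) - (-15)*(12 - 6))/(-311 + 2*(-5*(12 - 6))) = -4045929 - (622 + √(-402 - 5*6) - (-15)*6)/(-311 + 2*(-5*6)) = -4045929 - (622 + √(-402 - 30) - 3*(-30))/(-311 + 2*(-30)) = -4045929 - (622 + √(-432) + 90)/(-311 - 60) = -4045929 - (622 + 12*I*√3 + 90)/(-371) = -4045929 - (-1)*(712 + 12*I*√3)/371 = -4045929 - (-712/371 - 12*I*√3/371) = -4045929 + (712/371 + 12*I*√3/371) = -1501038947/371 + 12*I*√3/371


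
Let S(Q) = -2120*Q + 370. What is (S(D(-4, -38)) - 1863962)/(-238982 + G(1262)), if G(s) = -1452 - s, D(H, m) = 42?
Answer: 244079/30212 ≈ 8.0789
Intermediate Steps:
S(Q) = 370 - 2120*Q
(S(D(-4, -38)) - 1863962)/(-238982 + G(1262)) = ((370 - 2120*42) - 1863962)/(-238982 + (-1452 - 1*1262)) = ((370 - 89040) - 1863962)/(-238982 + (-1452 - 1262)) = (-88670 - 1863962)/(-238982 - 2714) = -1952632/(-241696) = -1952632*(-1/241696) = 244079/30212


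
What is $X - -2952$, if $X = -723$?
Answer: $2229$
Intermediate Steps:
$X - -2952 = -723 - -2952 = -723 + 2952 = 2229$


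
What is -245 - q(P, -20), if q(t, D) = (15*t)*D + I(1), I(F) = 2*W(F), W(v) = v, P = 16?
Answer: 4553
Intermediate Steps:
I(F) = 2*F
q(t, D) = 2 + 15*D*t (q(t, D) = (15*t)*D + 2*1 = 15*D*t + 2 = 2 + 15*D*t)
-245 - q(P, -20) = -245 - (2 + 15*(-20)*16) = -245 - (2 - 4800) = -245 - 1*(-4798) = -245 + 4798 = 4553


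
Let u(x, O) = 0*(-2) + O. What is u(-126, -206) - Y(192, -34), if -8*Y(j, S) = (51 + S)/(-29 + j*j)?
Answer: -60704063/294680 ≈ -206.00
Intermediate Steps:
u(x, O) = O (u(x, O) = 0 + O = O)
Y(j, S) = -(51 + S)/(8*(-29 + j**2)) (Y(j, S) = -(51 + S)/(8*(-29 + j*j)) = -(51 + S)/(8*(-29 + j**2)))
u(-126, -206) - Y(192, -34) = -206 - (-51 - 1*(-34))/(8*(-29 + 192**2)) = -206 - (-51 + 34)/(8*(-29 + 36864)) = -206 - (-17)/(8*36835) = -206 - 1*(-17/294680) = -206 + 17/294680 = -60704063/294680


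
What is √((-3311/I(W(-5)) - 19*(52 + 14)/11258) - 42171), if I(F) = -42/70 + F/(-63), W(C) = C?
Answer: 7*I*√155710345197459/461578 ≈ 189.24*I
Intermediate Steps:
I(F) = -⅗ - F/63 (I(F) = -42*1/70 + F*(-1/63) = -⅗ - F/63)
√((-3311/I(W(-5)) - 19*(52 + 14)/11258) - 42171) = √((-3311/(-⅗ - 1/63*(-5)) - 19*(52 + 14)/11258) - 42171) = √((-3311/(-⅗ + 5/63) - 19*66*(1/11258)) - 42171) = √((-3311/(-164/315) - 1254*1/11258) - 42171) = √((-3311*(-315/164) - 627/5629) - 42171) = √((1042965/164 - 627/5629) - 42171) = √(5870747157/923156 - 42171) = √(-33059664519/923156) = 7*I*√155710345197459/461578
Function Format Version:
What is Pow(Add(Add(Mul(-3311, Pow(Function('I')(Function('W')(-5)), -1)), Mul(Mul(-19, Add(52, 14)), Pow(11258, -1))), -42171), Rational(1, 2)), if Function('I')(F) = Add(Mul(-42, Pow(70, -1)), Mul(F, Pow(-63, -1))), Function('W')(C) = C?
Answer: Mul(Rational(7, 461578), I, Pow(155710345197459, Rational(1, 2))) ≈ Mul(189.24, I)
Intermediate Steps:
Function('I')(F) = Add(Rational(-3, 5), Mul(Rational(-1, 63), F)) (Function('I')(F) = Add(Mul(-42, Rational(1, 70)), Mul(F, Rational(-1, 63))) = Add(Rational(-3, 5), Mul(Rational(-1, 63), F)))
Pow(Add(Add(Mul(-3311, Pow(Function('I')(Function('W')(-5)), -1)), Mul(Mul(-19, Add(52, 14)), Pow(11258, -1))), -42171), Rational(1, 2)) = Pow(Add(Add(Mul(-3311, Pow(Add(Rational(-3, 5), Mul(Rational(-1, 63), -5)), -1)), Mul(Mul(-19, Add(52, 14)), Pow(11258, -1))), -42171), Rational(1, 2)) = Pow(Add(Add(Mul(-3311, Pow(Add(Rational(-3, 5), Rational(5, 63)), -1)), Mul(Mul(-19, 66), Rational(1, 11258))), -42171), Rational(1, 2)) = Pow(Add(Add(Mul(-3311, Pow(Rational(-164, 315), -1)), Mul(-1254, Rational(1, 11258))), -42171), Rational(1, 2)) = Pow(Add(Add(Mul(-3311, Rational(-315, 164)), Rational(-627, 5629)), -42171), Rational(1, 2)) = Pow(Add(Add(Rational(1042965, 164), Rational(-627, 5629)), -42171), Rational(1, 2)) = Pow(Add(Rational(5870747157, 923156), -42171), Rational(1, 2)) = Pow(Rational(-33059664519, 923156), Rational(1, 2)) = Mul(Rational(7, 461578), I, Pow(155710345197459, Rational(1, 2)))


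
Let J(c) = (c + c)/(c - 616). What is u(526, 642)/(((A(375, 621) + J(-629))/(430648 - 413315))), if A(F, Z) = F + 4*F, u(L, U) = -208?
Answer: -4488553680/2335633 ≈ -1921.8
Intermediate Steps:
J(c) = 2*c/(-616 + c) (J(c) = (2*c)/(-616 + c) = 2*c/(-616 + c))
A(F, Z) = 5*F
u(526, 642)/(((A(375, 621) + J(-629))/(430648 - 413315))) = -208*(430648 - 413315)/(5*375 + 2*(-629)/(-616 - 629)) = -208*17333/(1875 + 2*(-629)/(-1245)) = -208*17333/(1875 + 2*(-629)*(-1/1245)) = -208*17333/(1875 + 1258/1245) = -208/((2335633/1245)*(1/17333)) = -208/2335633/21579585 = -208*21579585/2335633 = -4488553680/2335633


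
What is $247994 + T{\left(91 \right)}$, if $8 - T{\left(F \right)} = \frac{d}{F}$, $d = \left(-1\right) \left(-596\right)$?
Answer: $\frac{22567586}{91} \approx 2.48 \cdot 10^{5}$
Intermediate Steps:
$d = 596$
$T{\left(F \right)} = 8 - \frac{596}{F}$
$247994 + T{\left(91 \right)} = 247994 + \left(8 - \frac{596}{91}\right) = 247994 + \frac{132}{91} = \frac{22567586}{91}$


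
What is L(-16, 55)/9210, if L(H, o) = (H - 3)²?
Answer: 361/9210 ≈ 0.039197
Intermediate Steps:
L(H, o) = (-3 + H)²
L(-16, 55)/9210 = (-3 - 16)²/9210 = (-19)²*(1/9210) = 361*(1/9210) = 361/9210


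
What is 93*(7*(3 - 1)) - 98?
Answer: 1204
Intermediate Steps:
93*(7*(3 - 1)) - 98 = 93*(7*2) - 98 = 93*14 - 98 = 1302 - 98 = 1204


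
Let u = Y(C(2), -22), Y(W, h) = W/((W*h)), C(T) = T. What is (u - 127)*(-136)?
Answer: 190060/11 ≈ 17278.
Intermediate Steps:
Y(W, h) = 1/h (Y(W, h) = W*(1/(W*h)) = 1/h)
u = -1/22 (u = 1/(-22) = -1/22 ≈ -0.045455)
(u - 127)*(-136) = (-1/22 - 127)*(-136) = -2795/22*(-136) = 190060/11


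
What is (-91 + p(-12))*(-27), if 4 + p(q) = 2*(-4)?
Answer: 2781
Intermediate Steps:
p(q) = -12 (p(q) = -4 + 2*(-4) = -4 - 8 = -12)
(-91 + p(-12))*(-27) = (-91 - 12)*(-27) = -103*(-27) = 2781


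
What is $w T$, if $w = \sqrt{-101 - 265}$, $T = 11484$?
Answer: $11484 i \sqrt{366} \approx 2.197 \cdot 10^{5} i$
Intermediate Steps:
$w = i \sqrt{366}$ ($w = \sqrt{-366} = i \sqrt{366} \approx 19.131 i$)
$w T = i \sqrt{366} \cdot 11484 = 11484 i \sqrt{366}$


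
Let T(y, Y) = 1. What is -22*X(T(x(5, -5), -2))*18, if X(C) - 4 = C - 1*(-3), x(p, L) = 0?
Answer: -3168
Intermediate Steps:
X(C) = 7 + C (X(C) = 4 + (C - 1*(-3)) = 4 + (C + 3) = 4 + (3 + C) = 7 + C)
-22*X(T(x(5, -5), -2))*18 = -22*(7 + 1)*18 = -22*8*18 = -176*18 = -1*3168 = -3168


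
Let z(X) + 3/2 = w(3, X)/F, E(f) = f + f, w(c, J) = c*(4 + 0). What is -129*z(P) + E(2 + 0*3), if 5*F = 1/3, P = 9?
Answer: -46045/2 ≈ -23023.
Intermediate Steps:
w(c, J) = 4*c (w(c, J) = c*4 = 4*c)
E(f) = 2*f
F = 1/15 (F = (⅕)/3 = (⅕)*(⅓) = 1/15 ≈ 0.066667)
z(X) = 357/2 (z(X) = -3/2 + (4*3)/(1/15) = -3/2 + 12*15 = -3/2 + 180 = 357/2)
-129*z(P) + E(2 + 0*3) = -129*357/2 + 2*(2 + 0*3) = -46053/2 + 2*(2 + 0) = -46053/2 + 2*2 = -46053/2 + 4 = -46045/2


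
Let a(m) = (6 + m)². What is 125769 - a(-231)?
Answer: 75144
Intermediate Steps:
125769 - a(-231) = 125769 - (6 - 231)² = 125769 - 1*(-225)² = 125769 - 1*50625 = 125769 - 50625 = 75144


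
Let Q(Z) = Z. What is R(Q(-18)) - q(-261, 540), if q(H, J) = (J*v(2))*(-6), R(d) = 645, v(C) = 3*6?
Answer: 58965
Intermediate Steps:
v(C) = 18
q(H, J) = -108*J (q(H, J) = (J*18)*(-6) = (18*J)*(-6) = -108*J)
R(Q(-18)) - q(-261, 540) = 645 - (-108)*540 = 645 - 1*(-58320) = 645 + 58320 = 58965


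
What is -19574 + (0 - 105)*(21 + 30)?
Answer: -24929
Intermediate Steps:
-19574 + (0 - 105)*(21 + 30) = -19574 - 105*51 = -19574 - 5355 = -24929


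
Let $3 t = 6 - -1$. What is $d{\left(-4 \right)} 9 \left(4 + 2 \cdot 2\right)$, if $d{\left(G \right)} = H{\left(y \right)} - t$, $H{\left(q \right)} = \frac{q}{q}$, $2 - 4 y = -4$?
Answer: $-96$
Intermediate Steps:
$y = \frac{3}{2}$ ($y = \frac{1}{2} - -1 = \frac{1}{2} + 1 = \frac{3}{2} \approx 1.5$)
$t = \frac{7}{3}$ ($t = \frac{6 - -1}{3} = \frac{6 + 1}{3} = \frac{1}{3} \cdot 7 = \frac{7}{3} \approx 2.3333$)
$H{\left(q \right)} = 1$
$d{\left(G \right)} = - \frac{4}{3}$ ($d{\left(G \right)} = 1 - \frac{7}{3} = - \frac{4}{3}$)
$d{\left(-4 \right)} 9 \left(4 + 2 \cdot 2\right) = \left(- \frac{4}{3}\right) 9 \left(4 + 2 \cdot 2\right) = - 12 \left(4 + 4\right) = \left(-12\right) 8 = -96$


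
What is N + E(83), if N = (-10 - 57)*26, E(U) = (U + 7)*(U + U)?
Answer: 13198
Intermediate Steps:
E(U) = 2*U*(7 + U) (E(U) = (7 + U)*(2*U) = 2*U*(7 + U))
N = -1742 (N = -67*26 = -1742)
N + E(83) = -1742 + 2*83*(7 + 83) = -1742 + 2*83*90 = -1742 + 14940 = 13198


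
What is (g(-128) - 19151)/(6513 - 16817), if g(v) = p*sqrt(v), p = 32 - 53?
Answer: 19151/10304 + 3*I*sqrt(2)/184 ≈ 1.8586 + 0.023058*I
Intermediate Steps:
p = -21
g(v) = -21*sqrt(v)
(g(-128) - 19151)/(6513 - 16817) = (-168*I*sqrt(2) - 19151)/(6513 - 16817) = (-168*I*sqrt(2) - 19151)/(-10304) = (-168*I*sqrt(2) - 19151)*(-1/10304) = (-19151 - 168*I*sqrt(2))*(-1/10304) = 19151/10304 + 3*I*sqrt(2)/184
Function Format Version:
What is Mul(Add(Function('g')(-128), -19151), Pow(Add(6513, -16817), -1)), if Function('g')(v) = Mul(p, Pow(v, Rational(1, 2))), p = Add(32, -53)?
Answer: Add(Rational(19151, 10304), Mul(Rational(3, 184), I, Pow(2, Rational(1, 2)))) ≈ Add(1.8586, Mul(0.023058, I))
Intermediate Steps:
p = -21
Function('g')(v) = Mul(-21, Pow(v, Rational(1, 2)))
Mul(Add(Function('g')(-128), -19151), Pow(Add(6513, -16817), -1)) = Mul(Add(Mul(-21, Pow(-128, Rational(1, 2))), -19151), Pow(Add(6513, -16817), -1)) = Mul(Add(Mul(-21, Mul(8, I, Pow(2, Rational(1, 2)))), -19151), Pow(-10304, -1)) = Mul(Add(Mul(-168, I, Pow(2, Rational(1, 2))), -19151), Rational(-1, 10304)) = Mul(Add(-19151, Mul(-168, I, Pow(2, Rational(1, 2)))), Rational(-1, 10304)) = Add(Rational(19151, 10304), Mul(Rational(3, 184), I, Pow(2, Rational(1, 2))))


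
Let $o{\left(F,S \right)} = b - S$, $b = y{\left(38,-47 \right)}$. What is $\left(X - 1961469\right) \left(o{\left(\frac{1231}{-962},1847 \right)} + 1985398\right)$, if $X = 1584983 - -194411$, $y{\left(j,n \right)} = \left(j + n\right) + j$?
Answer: $-361160328500$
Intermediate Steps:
$y{\left(j,n \right)} = n + 2 j$
$b = 29$ ($b = -47 + 2 \cdot 38 = -47 + 76 = 29$)
$X = 1779394$ ($X = 1584983 + 194411 = 1779394$)
$o{\left(F,S \right)} = 29 - S$
$\left(X - 1961469\right) \left(o{\left(\frac{1231}{-962},1847 \right)} + 1985398\right) = \left(1779394 - 1961469\right) \left(\left(29 - 1847\right) + 1985398\right) = - 182075 \left(\left(29 - 1847\right) + 1985398\right) = - 182075 \left(-1818 + 1985398\right) = \left(-182075\right) 1983580 = -361160328500$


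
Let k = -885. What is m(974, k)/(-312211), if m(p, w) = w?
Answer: 885/312211 ≈ 0.0028346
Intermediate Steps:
m(974, k)/(-312211) = -885/(-312211) = -885*(-1/312211) = 885/312211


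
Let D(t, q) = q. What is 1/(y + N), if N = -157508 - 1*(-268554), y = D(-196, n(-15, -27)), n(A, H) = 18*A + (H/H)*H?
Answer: 1/110749 ≈ 9.0294e-6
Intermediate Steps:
n(A, H) = H + 18*A (n(A, H) = 18*A + 1*H = 18*A + H = H + 18*A)
y = -297 (y = -27 + 18*(-15) = -27 - 270 = -297)
N = 111046 (N = -157508 + 268554 = 111046)
1/(y + N) = 1/(-297 + 111046) = 1/110749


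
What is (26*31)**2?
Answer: 649636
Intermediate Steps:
(26*31)**2 = 806**2 = 649636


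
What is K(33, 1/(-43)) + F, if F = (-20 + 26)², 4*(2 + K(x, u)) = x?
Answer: 169/4 ≈ 42.250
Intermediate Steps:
K(x, u) = -2 + x/4
F = 36 (F = 6² = 36)
K(33, 1/(-43)) + F = (-2 + (¼)*33) + 36 = (-2 + 33/4) + 36 = 25/4 + 36 = 169/4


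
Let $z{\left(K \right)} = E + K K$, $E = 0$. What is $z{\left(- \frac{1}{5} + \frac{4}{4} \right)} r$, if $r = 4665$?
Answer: $\frac{14928}{5} \approx 2985.6$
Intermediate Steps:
$z{\left(K \right)} = K^{2}$ ($z{\left(K \right)} = 0 + K K = 0 + K^{2} = K^{2}$)
$z{\left(- \frac{1}{5} + \frac{4}{4} \right)} r = \left(- \frac{1}{5} + \frac{4}{4}\right)^{2} \cdot 4665 = \left(\left(-1\right) \frac{1}{5} + 4 \cdot \frac{1}{4}\right)^{2} \cdot 4665 = \left(- \frac{1}{5} + 1\right)^{2} \cdot 4665 = \left(\frac{4}{5}\right)^{2} \cdot 4665 = \frac{16}{25} \cdot 4665 = \frac{14928}{5}$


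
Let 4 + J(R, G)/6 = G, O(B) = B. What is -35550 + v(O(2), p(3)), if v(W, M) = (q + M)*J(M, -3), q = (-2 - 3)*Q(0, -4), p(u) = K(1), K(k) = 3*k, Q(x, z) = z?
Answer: -36516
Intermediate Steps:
J(R, G) = -24 + 6*G
p(u) = 3 (p(u) = 3*1 = 3)
q = 20 (q = (-2 - 3)*(-4) = -5*(-4) = 20)
v(W, M) = -840 - 42*M (v(W, M) = (20 + M)*(-24 + 6*(-3)) = (20 + M)*(-24 - 18) = (20 + M)*(-42) = -840 - 42*M)
-35550 + v(O(2), p(3)) = -35550 + (-840 - 42*3) = -35550 + (-840 - 126) = -35550 - 966 = -36516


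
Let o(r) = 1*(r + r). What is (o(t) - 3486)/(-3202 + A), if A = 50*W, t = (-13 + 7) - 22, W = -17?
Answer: 1771/2026 ≈ 0.87414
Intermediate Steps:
t = -28 (t = -6 - 22 = -28)
A = -850 (A = 50*(-17) = -850)
o(r) = 2*r (o(r) = 1*(2*r) = 2*r)
(o(t) - 3486)/(-3202 + A) = (2*(-28) - 3486)/(-3202 - 850) = (-56 - 3486)/(-4052) = -3542*(-1/4052) = 1771/2026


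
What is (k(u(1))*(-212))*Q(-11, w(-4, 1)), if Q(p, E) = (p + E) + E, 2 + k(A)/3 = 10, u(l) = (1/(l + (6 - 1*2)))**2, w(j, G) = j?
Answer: 96672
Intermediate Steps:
u(l) = (4 + l)**(-2) (u(l) = (1/(l + (6 - 2)))**2 = (1/(l + 4))**2 = (1/(4 + l))**2 = (4 + l)**(-2))
k(A) = 24 (k(A) = -6 + 3*10 = -6 + 30 = 24)
Q(p, E) = p + 2*E (Q(p, E) = (E + p) + E = p + 2*E)
(k(u(1))*(-212))*Q(-11, w(-4, 1)) = (24*(-212))*(-11 + 2*(-4)) = -5088*(-11 - 8) = -5088*(-19) = 96672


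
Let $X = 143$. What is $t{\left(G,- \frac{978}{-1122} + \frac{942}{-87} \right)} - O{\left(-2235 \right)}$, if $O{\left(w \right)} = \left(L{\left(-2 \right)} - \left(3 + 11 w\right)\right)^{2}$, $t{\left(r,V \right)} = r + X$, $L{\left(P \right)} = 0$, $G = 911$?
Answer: $-604273670$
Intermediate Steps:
$t{\left(r,V \right)} = 143 + r$ ($t{\left(r,V \right)} = r + 143 = 143 + r$)
$O{\left(w \right)} = \left(-3 - 11 w\right)^{2}$ ($O{\left(w \right)} = \left(0 - \left(3 + 11 w\right)\right)^{2} = \left(-3 - 11 w\right)^{2}$)
$t{\left(G,- \frac{978}{-1122} + \frac{942}{-87} \right)} - O{\left(-2235 \right)} = \left(143 + 911\right) - \left(3 + 11 \left(-2235\right)\right)^{2} = 1054 - \left(3 - 24585\right)^{2} = 1054 - \left(-24582\right)^{2} = 1054 - 604274724 = -604273670$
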